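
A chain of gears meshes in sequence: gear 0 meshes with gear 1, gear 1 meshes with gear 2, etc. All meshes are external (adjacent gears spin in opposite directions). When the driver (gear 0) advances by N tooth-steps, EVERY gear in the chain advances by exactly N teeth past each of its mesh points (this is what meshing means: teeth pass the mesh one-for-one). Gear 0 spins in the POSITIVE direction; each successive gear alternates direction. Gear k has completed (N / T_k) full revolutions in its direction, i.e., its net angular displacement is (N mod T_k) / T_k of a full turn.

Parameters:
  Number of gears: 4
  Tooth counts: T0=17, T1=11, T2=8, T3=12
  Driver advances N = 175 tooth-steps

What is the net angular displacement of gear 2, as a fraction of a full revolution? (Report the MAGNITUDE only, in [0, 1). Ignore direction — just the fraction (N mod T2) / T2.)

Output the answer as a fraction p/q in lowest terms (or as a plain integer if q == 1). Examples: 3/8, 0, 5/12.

Answer: 7/8

Derivation:
Chain of 4 gears, tooth counts: [17, 11, 8, 12]
  gear 0: T0=17, direction=positive, advance = 175 mod 17 = 5 teeth = 5/17 turn
  gear 1: T1=11, direction=negative, advance = 175 mod 11 = 10 teeth = 10/11 turn
  gear 2: T2=8, direction=positive, advance = 175 mod 8 = 7 teeth = 7/8 turn
  gear 3: T3=12, direction=negative, advance = 175 mod 12 = 7 teeth = 7/12 turn
Gear 2: 175 mod 8 = 7
Fraction = 7 / 8 = 7/8 (gcd(7,8)=1) = 7/8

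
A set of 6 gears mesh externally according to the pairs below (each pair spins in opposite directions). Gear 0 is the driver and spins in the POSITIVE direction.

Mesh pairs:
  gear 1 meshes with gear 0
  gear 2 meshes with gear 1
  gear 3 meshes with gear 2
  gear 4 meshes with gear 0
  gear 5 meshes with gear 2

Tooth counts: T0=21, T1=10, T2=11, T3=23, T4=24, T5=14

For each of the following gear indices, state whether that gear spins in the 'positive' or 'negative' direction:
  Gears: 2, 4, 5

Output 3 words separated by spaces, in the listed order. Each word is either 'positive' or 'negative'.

Gear 0 (driver): positive (depth 0)
  gear 1: meshes with gear 0 -> depth 1 -> negative (opposite of gear 0)
  gear 2: meshes with gear 1 -> depth 2 -> positive (opposite of gear 1)
  gear 3: meshes with gear 2 -> depth 3 -> negative (opposite of gear 2)
  gear 4: meshes with gear 0 -> depth 1 -> negative (opposite of gear 0)
  gear 5: meshes with gear 2 -> depth 3 -> negative (opposite of gear 2)
Queried indices 2, 4, 5 -> positive, negative, negative

Answer: positive negative negative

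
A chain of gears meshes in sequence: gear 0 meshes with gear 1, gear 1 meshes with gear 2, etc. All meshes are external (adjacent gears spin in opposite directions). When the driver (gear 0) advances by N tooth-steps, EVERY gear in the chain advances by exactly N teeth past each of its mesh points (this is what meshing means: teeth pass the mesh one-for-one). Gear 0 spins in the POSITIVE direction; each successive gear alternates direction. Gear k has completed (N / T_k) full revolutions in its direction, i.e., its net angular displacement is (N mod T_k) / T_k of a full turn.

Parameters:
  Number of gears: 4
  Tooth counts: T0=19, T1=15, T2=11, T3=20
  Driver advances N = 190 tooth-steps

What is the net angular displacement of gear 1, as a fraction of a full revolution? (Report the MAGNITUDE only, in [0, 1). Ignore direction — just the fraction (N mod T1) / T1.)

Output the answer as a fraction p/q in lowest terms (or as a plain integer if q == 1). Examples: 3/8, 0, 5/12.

Answer: 2/3

Derivation:
Chain of 4 gears, tooth counts: [19, 15, 11, 20]
  gear 0: T0=19, direction=positive, advance = 190 mod 19 = 0 teeth = 0/19 turn
  gear 1: T1=15, direction=negative, advance = 190 mod 15 = 10 teeth = 10/15 turn
  gear 2: T2=11, direction=positive, advance = 190 mod 11 = 3 teeth = 3/11 turn
  gear 3: T3=20, direction=negative, advance = 190 mod 20 = 10 teeth = 10/20 turn
Gear 1: 190 mod 15 = 10
Fraction = 10 / 15 = 2/3 (gcd(10,15)=5) = 2/3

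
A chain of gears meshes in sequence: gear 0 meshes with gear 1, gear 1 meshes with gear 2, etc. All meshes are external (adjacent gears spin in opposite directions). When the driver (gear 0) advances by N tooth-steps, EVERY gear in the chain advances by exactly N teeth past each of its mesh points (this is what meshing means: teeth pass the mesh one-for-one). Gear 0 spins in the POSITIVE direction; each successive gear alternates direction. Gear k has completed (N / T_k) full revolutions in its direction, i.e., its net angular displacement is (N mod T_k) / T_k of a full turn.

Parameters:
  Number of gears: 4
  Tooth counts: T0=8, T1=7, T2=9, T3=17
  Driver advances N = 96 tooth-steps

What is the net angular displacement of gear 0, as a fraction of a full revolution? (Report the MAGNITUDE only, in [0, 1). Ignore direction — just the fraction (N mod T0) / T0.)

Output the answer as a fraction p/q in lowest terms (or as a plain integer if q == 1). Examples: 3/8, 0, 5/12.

Chain of 4 gears, tooth counts: [8, 7, 9, 17]
  gear 0: T0=8, direction=positive, advance = 96 mod 8 = 0 teeth = 0/8 turn
  gear 1: T1=7, direction=negative, advance = 96 mod 7 = 5 teeth = 5/7 turn
  gear 2: T2=9, direction=positive, advance = 96 mod 9 = 6 teeth = 6/9 turn
  gear 3: T3=17, direction=negative, advance = 96 mod 17 = 11 teeth = 11/17 turn
Gear 0: 96 mod 8 = 0
Fraction = 0 / 8 = 0/1 (gcd(0,8)=8) = 0

Answer: 0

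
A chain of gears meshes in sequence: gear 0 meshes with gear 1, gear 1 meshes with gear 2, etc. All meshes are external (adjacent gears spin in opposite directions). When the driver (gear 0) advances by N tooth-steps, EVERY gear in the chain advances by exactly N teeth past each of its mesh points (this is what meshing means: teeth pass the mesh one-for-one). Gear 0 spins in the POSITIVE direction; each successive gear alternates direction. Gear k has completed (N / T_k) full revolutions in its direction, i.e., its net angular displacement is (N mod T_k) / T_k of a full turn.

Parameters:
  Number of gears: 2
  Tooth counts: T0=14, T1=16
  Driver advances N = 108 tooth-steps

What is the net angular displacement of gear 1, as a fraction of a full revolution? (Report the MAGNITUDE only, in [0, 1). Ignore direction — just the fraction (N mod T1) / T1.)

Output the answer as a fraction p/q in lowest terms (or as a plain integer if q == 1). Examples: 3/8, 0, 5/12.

Answer: 3/4

Derivation:
Chain of 2 gears, tooth counts: [14, 16]
  gear 0: T0=14, direction=positive, advance = 108 mod 14 = 10 teeth = 10/14 turn
  gear 1: T1=16, direction=negative, advance = 108 mod 16 = 12 teeth = 12/16 turn
Gear 1: 108 mod 16 = 12
Fraction = 12 / 16 = 3/4 (gcd(12,16)=4) = 3/4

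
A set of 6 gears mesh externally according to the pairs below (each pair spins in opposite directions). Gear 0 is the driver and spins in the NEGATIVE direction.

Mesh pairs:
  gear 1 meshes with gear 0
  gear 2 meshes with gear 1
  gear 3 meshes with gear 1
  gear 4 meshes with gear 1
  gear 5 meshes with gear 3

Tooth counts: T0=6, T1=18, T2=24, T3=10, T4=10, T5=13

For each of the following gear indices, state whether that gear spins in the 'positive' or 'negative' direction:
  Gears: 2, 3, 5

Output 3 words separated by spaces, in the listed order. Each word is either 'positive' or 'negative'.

Gear 0 (driver): negative (depth 0)
  gear 1: meshes with gear 0 -> depth 1 -> positive (opposite of gear 0)
  gear 2: meshes with gear 1 -> depth 2 -> negative (opposite of gear 1)
  gear 3: meshes with gear 1 -> depth 2 -> negative (opposite of gear 1)
  gear 4: meshes with gear 1 -> depth 2 -> negative (opposite of gear 1)
  gear 5: meshes with gear 3 -> depth 3 -> positive (opposite of gear 3)
Queried indices 2, 3, 5 -> negative, negative, positive

Answer: negative negative positive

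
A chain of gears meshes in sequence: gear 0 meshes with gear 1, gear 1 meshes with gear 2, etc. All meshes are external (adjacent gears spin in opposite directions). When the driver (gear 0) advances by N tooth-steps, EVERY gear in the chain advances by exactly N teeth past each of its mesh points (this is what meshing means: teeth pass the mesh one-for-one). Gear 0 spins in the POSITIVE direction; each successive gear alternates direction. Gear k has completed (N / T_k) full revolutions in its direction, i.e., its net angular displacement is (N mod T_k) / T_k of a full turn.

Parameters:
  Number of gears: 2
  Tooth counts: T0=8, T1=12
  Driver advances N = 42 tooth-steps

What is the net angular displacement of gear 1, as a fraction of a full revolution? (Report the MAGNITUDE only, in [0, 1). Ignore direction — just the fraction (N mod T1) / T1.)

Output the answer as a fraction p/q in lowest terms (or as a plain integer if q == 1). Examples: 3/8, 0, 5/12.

Chain of 2 gears, tooth counts: [8, 12]
  gear 0: T0=8, direction=positive, advance = 42 mod 8 = 2 teeth = 2/8 turn
  gear 1: T1=12, direction=negative, advance = 42 mod 12 = 6 teeth = 6/12 turn
Gear 1: 42 mod 12 = 6
Fraction = 6 / 12 = 1/2 (gcd(6,12)=6) = 1/2

Answer: 1/2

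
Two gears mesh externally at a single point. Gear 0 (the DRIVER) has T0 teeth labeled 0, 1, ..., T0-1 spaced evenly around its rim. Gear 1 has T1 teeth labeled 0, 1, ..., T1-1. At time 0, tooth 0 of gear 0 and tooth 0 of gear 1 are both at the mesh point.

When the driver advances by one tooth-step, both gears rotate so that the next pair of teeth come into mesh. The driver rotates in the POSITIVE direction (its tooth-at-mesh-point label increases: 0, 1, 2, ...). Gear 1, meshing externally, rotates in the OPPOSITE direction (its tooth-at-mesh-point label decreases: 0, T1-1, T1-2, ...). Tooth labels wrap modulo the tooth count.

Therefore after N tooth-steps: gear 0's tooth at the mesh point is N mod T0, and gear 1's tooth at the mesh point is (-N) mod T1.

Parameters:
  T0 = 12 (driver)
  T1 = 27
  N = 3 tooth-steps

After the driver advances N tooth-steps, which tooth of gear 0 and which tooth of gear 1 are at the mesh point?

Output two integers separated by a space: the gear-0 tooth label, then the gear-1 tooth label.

Gear 0 (driver, T0=12): tooth at mesh = N mod T0
  3 = 0 * 12 + 3, so 3 mod 12 = 3
  gear 0 tooth = 3
Gear 1 (driven, T1=27): tooth at mesh = (-N) mod T1
  3 = 0 * 27 + 3, so 3 mod 27 = 3
  (-3) mod 27 = (-3) mod 27 = 27 - 3 = 24
Mesh after 3 steps: gear-0 tooth 3 meets gear-1 tooth 24

Answer: 3 24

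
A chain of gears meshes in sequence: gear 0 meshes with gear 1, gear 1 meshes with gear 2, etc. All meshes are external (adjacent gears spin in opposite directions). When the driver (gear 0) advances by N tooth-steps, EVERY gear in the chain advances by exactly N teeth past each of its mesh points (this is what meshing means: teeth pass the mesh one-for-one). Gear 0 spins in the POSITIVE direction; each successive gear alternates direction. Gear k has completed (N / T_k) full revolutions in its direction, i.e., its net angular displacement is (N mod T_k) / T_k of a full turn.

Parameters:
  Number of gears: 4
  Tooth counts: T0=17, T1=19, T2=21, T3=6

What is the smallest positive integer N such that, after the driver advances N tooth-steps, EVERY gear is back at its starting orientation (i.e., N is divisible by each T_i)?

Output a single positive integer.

Answer: 13566

Derivation:
Gear k returns to start when N is a multiple of T_k.
All gears at start simultaneously when N is a common multiple of [17, 19, 21, 6]; the smallest such N is lcm(17, 19, 21, 6).
Start: lcm = T0 = 17
Fold in T1=19: gcd(17, 19) = 1; lcm(17, 19) = 17 * 19 / 1 = 323 / 1 = 323
Fold in T2=21: gcd(323, 21) = 1; lcm(323, 21) = 323 * 21 / 1 = 6783 / 1 = 6783
Fold in T3=6: gcd(6783, 6) = 3; lcm(6783, 6) = 6783 * 6 / 3 = 40698 / 3 = 13566
Full cycle length = 13566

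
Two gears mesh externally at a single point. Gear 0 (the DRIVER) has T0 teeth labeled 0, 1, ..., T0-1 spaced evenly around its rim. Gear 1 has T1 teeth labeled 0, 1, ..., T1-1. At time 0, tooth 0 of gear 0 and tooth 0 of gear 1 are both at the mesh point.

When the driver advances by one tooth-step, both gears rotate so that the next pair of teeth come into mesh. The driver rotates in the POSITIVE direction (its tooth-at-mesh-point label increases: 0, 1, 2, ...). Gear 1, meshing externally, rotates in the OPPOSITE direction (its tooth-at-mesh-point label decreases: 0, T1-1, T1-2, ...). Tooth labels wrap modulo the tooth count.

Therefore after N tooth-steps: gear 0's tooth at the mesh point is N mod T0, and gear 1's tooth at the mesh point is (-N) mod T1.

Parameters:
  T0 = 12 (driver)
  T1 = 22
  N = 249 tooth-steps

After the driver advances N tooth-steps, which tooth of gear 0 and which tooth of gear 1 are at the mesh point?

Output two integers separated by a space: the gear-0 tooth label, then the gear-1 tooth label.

Answer: 9 15

Derivation:
Gear 0 (driver, T0=12): tooth at mesh = N mod T0
  249 = 20 * 12 + 9, so 249 mod 12 = 9
  gear 0 tooth = 9
Gear 1 (driven, T1=22): tooth at mesh = (-N) mod T1
  249 = 11 * 22 + 7, so 249 mod 22 = 7
  (-249) mod 22 = (-7) mod 22 = 22 - 7 = 15
Mesh after 249 steps: gear-0 tooth 9 meets gear-1 tooth 15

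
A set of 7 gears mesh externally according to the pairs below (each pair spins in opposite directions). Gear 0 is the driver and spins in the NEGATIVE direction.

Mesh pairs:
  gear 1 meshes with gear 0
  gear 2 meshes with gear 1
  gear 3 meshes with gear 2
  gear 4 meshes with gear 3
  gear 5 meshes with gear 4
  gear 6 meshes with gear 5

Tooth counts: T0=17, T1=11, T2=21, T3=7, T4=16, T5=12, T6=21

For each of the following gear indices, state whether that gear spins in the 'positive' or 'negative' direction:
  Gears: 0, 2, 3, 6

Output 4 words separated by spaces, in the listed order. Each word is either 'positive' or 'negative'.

Gear 0 (driver): negative (depth 0)
  gear 1: meshes with gear 0 -> depth 1 -> positive (opposite of gear 0)
  gear 2: meshes with gear 1 -> depth 2 -> negative (opposite of gear 1)
  gear 3: meshes with gear 2 -> depth 3 -> positive (opposite of gear 2)
  gear 4: meshes with gear 3 -> depth 4 -> negative (opposite of gear 3)
  gear 5: meshes with gear 4 -> depth 5 -> positive (opposite of gear 4)
  gear 6: meshes with gear 5 -> depth 6 -> negative (opposite of gear 5)
Queried indices 0, 2, 3, 6 -> negative, negative, positive, negative

Answer: negative negative positive negative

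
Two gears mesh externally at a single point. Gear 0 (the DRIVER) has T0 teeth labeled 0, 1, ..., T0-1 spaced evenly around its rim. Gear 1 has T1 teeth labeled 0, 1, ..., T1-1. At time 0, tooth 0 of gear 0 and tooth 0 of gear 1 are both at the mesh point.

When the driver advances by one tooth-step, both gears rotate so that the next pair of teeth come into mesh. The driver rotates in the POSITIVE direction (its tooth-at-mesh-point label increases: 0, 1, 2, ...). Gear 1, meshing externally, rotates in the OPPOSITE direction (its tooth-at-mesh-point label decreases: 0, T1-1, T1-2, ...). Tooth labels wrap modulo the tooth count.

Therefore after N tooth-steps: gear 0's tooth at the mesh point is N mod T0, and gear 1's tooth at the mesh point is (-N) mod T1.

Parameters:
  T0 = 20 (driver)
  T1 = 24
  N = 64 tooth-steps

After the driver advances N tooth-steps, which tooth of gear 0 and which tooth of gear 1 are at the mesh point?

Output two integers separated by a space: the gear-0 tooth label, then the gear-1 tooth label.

Gear 0 (driver, T0=20): tooth at mesh = N mod T0
  64 = 3 * 20 + 4, so 64 mod 20 = 4
  gear 0 tooth = 4
Gear 1 (driven, T1=24): tooth at mesh = (-N) mod T1
  64 = 2 * 24 + 16, so 64 mod 24 = 16
  (-64) mod 24 = (-16) mod 24 = 24 - 16 = 8
Mesh after 64 steps: gear-0 tooth 4 meets gear-1 tooth 8

Answer: 4 8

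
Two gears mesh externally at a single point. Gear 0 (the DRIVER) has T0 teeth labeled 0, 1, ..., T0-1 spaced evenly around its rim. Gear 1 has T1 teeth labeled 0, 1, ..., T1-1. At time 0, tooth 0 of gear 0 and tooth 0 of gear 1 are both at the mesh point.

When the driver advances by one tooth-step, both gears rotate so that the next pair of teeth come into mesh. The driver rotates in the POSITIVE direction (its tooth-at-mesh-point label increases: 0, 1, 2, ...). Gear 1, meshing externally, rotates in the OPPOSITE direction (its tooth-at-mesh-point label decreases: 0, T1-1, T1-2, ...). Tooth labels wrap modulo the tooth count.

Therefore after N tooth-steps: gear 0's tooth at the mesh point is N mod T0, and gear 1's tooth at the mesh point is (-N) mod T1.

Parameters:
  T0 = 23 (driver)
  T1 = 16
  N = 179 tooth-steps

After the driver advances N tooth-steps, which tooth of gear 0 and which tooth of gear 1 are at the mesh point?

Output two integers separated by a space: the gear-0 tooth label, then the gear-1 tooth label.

Gear 0 (driver, T0=23): tooth at mesh = N mod T0
  179 = 7 * 23 + 18, so 179 mod 23 = 18
  gear 0 tooth = 18
Gear 1 (driven, T1=16): tooth at mesh = (-N) mod T1
  179 = 11 * 16 + 3, so 179 mod 16 = 3
  (-179) mod 16 = (-3) mod 16 = 16 - 3 = 13
Mesh after 179 steps: gear-0 tooth 18 meets gear-1 tooth 13

Answer: 18 13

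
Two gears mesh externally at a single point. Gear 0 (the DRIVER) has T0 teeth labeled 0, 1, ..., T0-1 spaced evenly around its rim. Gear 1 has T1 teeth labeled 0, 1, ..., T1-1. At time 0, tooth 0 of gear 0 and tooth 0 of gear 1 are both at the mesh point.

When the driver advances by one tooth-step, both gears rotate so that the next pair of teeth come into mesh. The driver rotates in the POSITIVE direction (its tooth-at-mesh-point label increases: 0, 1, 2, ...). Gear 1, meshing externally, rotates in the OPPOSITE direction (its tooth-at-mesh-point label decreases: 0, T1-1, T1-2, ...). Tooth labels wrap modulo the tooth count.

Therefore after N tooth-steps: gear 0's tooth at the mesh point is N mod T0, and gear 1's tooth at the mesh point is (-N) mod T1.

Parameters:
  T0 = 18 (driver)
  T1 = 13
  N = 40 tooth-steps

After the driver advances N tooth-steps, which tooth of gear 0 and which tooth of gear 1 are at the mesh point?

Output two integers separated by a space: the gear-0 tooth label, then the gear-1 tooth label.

Answer: 4 12

Derivation:
Gear 0 (driver, T0=18): tooth at mesh = N mod T0
  40 = 2 * 18 + 4, so 40 mod 18 = 4
  gear 0 tooth = 4
Gear 1 (driven, T1=13): tooth at mesh = (-N) mod T1
  40 = 3 * 13 + 1, so 40 mod 13 = 1
  (-40) mod 13 = (-1) mod 13 = 13 - 1 = 12
Mesh after 40 steps: gear-0 tooth 4 meets gear-1 tooth 12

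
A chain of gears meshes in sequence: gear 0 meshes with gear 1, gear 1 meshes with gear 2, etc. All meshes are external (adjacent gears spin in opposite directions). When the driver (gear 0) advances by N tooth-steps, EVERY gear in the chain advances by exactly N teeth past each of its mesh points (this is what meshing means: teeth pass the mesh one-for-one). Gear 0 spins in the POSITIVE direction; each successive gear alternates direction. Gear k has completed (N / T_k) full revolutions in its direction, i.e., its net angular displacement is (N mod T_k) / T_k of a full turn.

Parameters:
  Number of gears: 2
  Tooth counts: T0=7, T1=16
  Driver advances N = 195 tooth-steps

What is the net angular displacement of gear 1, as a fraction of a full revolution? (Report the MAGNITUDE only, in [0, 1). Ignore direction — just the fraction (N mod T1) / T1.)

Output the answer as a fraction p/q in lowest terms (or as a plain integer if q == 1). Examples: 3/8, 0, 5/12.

Answer: 3/16

Derivation:
Chain of 2 gears, tooth counts: [7, 16]
  gear 0: T0=7, direction=positive, advance = 195 mod 7 = 6 teeth = 6/7 turn
  gear 1: T1=16, direction=negative, advance = 195 mod 16 = 3 teeth = 3/16 turn
Gear 1: 195 mod 16 = 3
Fraction = 3 / 16 = 3/16 (gcd(3,16)=1) = 3/16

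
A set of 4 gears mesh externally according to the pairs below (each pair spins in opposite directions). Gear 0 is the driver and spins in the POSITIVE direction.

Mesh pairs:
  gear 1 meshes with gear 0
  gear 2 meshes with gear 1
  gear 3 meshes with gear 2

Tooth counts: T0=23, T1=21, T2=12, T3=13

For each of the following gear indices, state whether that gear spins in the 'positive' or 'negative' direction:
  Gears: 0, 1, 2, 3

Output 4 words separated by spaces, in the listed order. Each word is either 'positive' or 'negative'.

Gear 0 (driver): positive (depth 0)
  gear 1: meshes with gear 0 -> depth 1 -> negative (opposite of gear 0)
  gear 2: meshes with gear 1 -> depth 2 -> positive (opposite of gear 1)
  gear 3: meshes with gear 2 -> depth 3 -> negative (opposite of gear 2)
Queried indices 0, 1, 2, 3 -> positive, negative, positive, negative

Answer: positive negative positive negative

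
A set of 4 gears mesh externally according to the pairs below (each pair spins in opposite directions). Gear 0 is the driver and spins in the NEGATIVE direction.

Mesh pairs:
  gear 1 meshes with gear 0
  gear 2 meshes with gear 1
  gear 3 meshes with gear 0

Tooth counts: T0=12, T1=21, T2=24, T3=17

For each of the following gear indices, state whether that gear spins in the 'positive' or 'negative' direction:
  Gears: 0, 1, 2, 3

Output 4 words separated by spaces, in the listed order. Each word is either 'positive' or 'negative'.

Gear 0 (driver): negative (depth 0)
  gear 1: meshes with gear 0 -> depth 1 -> positive (opposite of gear 0)
  gear 2: meshes with gear 1 -> depth 2 -> negative (opposite of gear 1)
  gear 3: meshes with gear 0 -> depth 1 -> positive (opposite of gear 0)
Queried indices 0, 1, 2, 3 -> negative, positive, negative, positive

Answer: negative positive negative positive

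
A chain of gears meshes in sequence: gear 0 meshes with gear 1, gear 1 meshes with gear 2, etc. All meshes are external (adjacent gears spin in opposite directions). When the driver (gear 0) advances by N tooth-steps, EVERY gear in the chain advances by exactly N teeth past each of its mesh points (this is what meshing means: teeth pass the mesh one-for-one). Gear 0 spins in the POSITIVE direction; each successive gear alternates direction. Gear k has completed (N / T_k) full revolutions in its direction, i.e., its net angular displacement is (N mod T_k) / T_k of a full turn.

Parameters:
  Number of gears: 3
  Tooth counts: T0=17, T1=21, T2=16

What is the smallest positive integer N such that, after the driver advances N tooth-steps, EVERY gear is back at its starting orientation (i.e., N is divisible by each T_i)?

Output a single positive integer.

Gear k returns to start when N is a multiple of T_k.
All gears at start simultaneously when N is a common multiple of [17, 21, 16]; the smallest such N is lcm(17, 21, 16).
Start: lcm = T0 = 17
Fold in T1=21: gcd(17, 21) = 1; lcm(17, 21) = 17 * 21 / 1 = 357 / 1 = 357
Fold in T2=16: gcd(357, 16) = 1; lcm(357, 16) = 357 * 16 / 1 = 5712 / 1 = 5712
Full cycle length = 5712

Answer: 5712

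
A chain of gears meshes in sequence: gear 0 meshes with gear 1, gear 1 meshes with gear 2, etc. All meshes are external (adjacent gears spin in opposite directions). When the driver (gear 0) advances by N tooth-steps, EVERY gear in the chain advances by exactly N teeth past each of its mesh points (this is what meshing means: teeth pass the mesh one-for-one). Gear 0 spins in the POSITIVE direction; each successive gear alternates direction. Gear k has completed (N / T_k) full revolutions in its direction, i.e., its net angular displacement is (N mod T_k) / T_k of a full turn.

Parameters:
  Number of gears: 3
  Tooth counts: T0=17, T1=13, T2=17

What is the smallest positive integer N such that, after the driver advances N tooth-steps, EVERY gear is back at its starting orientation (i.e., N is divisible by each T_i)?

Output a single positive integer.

Answer: 221

Derivation:
Gear k returns to start when N is a multiple of T_k.
All gears at start simultaneously when N is a common multiple of [17, 13, 17]; the smallest such N is lcm(17, 13, 17).
Start: lcm = T0 = 17
Fold in T1=13: gcd(17, 13) = 1; lcm(17, 13) = 17 * 13 / 1 = 221 / 1 = 221
Fold in T2=17: gcd(221, 17) = 17; lcm(221, 17) = 221 * 17 / 17 = 3757 / 17 = 221
Full cycle length = 221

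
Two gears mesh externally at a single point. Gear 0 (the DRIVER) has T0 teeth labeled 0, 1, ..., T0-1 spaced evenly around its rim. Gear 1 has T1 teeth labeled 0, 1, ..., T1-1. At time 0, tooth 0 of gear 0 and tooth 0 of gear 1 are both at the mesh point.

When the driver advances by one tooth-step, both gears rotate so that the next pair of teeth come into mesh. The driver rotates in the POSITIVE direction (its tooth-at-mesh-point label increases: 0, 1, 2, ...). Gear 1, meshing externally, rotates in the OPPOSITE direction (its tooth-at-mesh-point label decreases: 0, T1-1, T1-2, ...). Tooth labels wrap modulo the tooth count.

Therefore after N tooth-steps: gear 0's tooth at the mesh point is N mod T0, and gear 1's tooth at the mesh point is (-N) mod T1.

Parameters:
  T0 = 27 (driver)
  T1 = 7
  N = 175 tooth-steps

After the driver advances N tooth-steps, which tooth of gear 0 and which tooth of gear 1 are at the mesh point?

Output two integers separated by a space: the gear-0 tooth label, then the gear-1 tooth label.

Gear 0 (driver, T0=27): tooth at mesh = N mod T0
  175 = 6 * 27 + 13, so 175 mod 27 = 13
  gear 0 tooth = 13
Gear 1 (driven, T1=7): tooth at mesh = (-N) mod T1
  175 = 25 * 7 + 0, so 175 mod 7 = 0
  (-175) mod 7 = 0
Mesh after 175 steps: gear-0 tooth 13 meets gear-1 tooth 0

Answer: 13 0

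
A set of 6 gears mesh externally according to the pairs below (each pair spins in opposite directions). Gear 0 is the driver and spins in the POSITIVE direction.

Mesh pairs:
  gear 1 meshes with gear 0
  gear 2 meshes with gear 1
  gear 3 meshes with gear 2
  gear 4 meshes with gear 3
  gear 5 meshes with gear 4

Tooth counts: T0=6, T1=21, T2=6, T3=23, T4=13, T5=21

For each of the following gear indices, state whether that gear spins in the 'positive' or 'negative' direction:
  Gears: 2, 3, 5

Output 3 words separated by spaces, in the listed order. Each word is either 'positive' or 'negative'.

Gear 0 (driver): positive (depth 0)
  gear 1: meshes with gear 0 -> depth 1 -> negative (opposite of gear 0)
  gear 2: meshes with gear 1 -> depth 2 -> positive (opposite of gear 1)
  gear 3: meshes with gear 2 -> depth 3 -> negative (opposite of gear 2)
  gear 4: meshes with gear 3 -> depth 4 -> positive (opposite of gear 3)
  gear 5: meshes with gear 4 -> depth 5 -> negative (opposite of gear 4)
Queried indices 2, 3, 5 -> positive, negative, negative

Answer: positive negative negative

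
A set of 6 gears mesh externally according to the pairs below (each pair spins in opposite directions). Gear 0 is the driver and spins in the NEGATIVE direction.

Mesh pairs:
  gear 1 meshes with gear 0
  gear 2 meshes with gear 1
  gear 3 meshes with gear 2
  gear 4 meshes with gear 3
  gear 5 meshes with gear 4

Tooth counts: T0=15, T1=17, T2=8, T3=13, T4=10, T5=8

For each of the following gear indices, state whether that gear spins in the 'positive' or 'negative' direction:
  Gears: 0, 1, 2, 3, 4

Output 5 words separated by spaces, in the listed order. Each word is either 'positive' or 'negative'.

Answer: negative positive negative positive negative

Derivation:
Gear 0 (driver): negative (depth 0)
  gear 1: meshes with gear 0 -> depth 1 -> positive (opposite of gear 0)
  gear 2: meshes with gear 1 -> depth 2 -> negative (opposite of gear 1)
  gear 3: meshes with gear 2 -> depth 3 -> positive (opposite of gear 2)
  gear 4: meshes with gear 3 -> depth 4 -> negative (opposite of gear 3)
  gear 5: meshes with gear 4 -> depth 5 -> positive (opposite of gear 4)
Queried indices 0, 1, 2, 3, 4 -> negative, positive, negative, positive, negative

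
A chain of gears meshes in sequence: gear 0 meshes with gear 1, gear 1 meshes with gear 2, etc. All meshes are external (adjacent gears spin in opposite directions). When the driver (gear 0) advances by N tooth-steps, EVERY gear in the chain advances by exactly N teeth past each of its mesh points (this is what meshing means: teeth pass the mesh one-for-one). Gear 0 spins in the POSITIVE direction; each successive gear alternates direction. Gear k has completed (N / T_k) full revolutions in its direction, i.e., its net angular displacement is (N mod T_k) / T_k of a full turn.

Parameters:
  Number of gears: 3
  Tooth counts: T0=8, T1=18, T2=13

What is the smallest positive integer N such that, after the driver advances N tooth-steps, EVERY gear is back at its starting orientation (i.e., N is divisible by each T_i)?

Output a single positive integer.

Answer: 936

Derivation:
Gear k returns to start when N is a multiple of T_k.
All gears at start simultaneously when N is a common multiple of [8, 18, 13]; the smallest such N is lcm(8, 18, 13).
Start: lcm = T0 = 8
Fold in T1=18: gcd(8, 18) = 2; lcm(8, 18) = 8 * 18 / 2 = 144 / 2 = 72
Fold in T2=13: gcd(72, 13) = 1; lcm(72, 13) = 72 * 13 / 1 = 936 / 1 = 936
Full cycle length = 936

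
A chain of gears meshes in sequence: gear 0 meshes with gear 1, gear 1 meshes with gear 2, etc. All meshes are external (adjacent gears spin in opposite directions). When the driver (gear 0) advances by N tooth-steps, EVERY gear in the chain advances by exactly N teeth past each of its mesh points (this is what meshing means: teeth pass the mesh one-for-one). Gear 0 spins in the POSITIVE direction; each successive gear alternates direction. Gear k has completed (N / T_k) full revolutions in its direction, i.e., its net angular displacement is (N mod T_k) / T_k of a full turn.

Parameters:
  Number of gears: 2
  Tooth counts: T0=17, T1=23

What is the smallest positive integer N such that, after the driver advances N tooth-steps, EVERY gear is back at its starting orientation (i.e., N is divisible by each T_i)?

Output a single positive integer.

Answer: 391

Derivation:
Gear k returns to start when N is a multiple of T_k.
All gears at start simultaneously when N is a common multiple of [17, 23]; the smallest such N is lcm(17, 23).
Start: lcm = T0 = 17
Fold in T1=23: gcd(17, 23) = 1; lcm(17, 23) = 17 * 23 / 1 = 391 / 1 = 391
Full cycle length = 391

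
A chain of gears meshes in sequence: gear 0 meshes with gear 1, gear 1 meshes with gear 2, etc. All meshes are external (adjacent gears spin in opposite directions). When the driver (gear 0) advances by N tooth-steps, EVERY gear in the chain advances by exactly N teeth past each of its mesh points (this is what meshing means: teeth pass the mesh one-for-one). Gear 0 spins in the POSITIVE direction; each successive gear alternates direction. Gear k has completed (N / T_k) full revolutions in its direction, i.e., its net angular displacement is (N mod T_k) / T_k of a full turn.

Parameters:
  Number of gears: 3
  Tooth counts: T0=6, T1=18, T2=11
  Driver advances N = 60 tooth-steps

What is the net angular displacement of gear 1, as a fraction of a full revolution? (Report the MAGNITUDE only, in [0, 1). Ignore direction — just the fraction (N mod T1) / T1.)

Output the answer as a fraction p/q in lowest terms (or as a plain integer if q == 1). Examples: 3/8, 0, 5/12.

Chain of 3 gears, tooth counts: [6, 18, 11]
  gear 0: T0=6, direction=positive, advance = 60 mod 6 = 0 teeth = 0/6 turn
  gear 1: T1=18, direction=negative, advance = 60 mod 18 = 6 teeth = 6/18 turn
  gear 2: T2=11, direction=positive, advance = 60 mod 11 = 5 teeth = 5/11 turn
Gear 1: 60 mod 18 = 6
Fraction = 6 / 18 = 1/3 (gcd(6,18)=6) = 1/3

Answer: 1/3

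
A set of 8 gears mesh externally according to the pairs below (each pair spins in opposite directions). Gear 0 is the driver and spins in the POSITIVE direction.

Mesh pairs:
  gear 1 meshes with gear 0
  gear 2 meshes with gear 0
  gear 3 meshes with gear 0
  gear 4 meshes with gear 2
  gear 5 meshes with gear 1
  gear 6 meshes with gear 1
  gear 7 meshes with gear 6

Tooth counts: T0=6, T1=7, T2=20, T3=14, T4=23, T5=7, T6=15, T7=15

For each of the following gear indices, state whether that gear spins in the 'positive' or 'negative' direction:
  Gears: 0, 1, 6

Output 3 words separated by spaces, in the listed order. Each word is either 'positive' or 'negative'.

Gear 0 (driver): positive (depth 0)
  gear 1: meshes with gear 0 -> depth 1 -> negative (opposite of gear 0)
  gear 2: meshes with gear 0 -> depth 1 -> negative (opposite of gear 0)
  gear 3: meshes with gear 0 -> depth 1 -> negative (opposite of gear 0)
  gear 4: meshes with gear 2 -> depth 2 -> positive (opposite of gear 2)
  gear 5: meshes with gear 1 -> depth 2 -> positive (opposite of gear 1)
  gear 6: meshes with gear 1 -> depth 2 -> positive (opposite of gear 1)
  gear 7: meshes with gear 6 -> depth 3 -> negative (opposite of gear 6)
Queried indices 0, 1, 6 -> positive, negative, positive

Answer: positive negative positive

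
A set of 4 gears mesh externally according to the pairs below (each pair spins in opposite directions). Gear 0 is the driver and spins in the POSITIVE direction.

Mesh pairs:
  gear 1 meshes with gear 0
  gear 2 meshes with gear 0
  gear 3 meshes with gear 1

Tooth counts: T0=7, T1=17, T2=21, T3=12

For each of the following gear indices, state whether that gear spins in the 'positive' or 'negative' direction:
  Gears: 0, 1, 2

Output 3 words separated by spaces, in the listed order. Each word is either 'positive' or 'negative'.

Answer: positive negative negative

Derivation:
Gear 0 (driver): positive (depth 0)
  gear 1: meshes with gear 0 -> depth 1 -> negative (opposite of gear 0)
  gear 2: meshes with gear 0 -> depth 1 -> negative (opposite of gear 0)
  gear 3: meshes with gear 1 -> depth 2 -> positive (opposite of gear 1)
Queried indices 0, 1, 2 -> positive, negative, negative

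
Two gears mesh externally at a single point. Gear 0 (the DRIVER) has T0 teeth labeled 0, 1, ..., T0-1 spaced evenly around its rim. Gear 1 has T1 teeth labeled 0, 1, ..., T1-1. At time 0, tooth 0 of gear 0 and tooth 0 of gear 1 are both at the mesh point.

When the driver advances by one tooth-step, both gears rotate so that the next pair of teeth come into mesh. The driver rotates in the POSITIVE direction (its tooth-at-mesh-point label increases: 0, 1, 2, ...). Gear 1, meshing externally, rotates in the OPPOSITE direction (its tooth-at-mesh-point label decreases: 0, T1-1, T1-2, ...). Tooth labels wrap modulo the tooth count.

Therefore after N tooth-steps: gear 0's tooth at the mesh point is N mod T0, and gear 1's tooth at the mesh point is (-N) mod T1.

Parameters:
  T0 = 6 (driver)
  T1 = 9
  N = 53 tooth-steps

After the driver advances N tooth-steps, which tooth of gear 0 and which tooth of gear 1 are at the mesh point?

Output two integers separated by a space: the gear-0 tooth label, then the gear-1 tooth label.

Gear 0 (driver, T0=6): tooth at mesh = N mod T0
  53 = 8 * 6 + 5, so 53 mod 6 = 5
  gear 0 tooth = 5
Gear 1 (driven, T1=9): tooth at mesh = (-N) mod T1
  53 = 5 * 9 + 8, so 53 mod 9 = 8
  (-53) mod 9 = (-8) mod 9 = 9 - 8 = 1
Mesh after 53 steps: gear-0 tooth 5 meets gear-1 tooth 1

Answer: 5 1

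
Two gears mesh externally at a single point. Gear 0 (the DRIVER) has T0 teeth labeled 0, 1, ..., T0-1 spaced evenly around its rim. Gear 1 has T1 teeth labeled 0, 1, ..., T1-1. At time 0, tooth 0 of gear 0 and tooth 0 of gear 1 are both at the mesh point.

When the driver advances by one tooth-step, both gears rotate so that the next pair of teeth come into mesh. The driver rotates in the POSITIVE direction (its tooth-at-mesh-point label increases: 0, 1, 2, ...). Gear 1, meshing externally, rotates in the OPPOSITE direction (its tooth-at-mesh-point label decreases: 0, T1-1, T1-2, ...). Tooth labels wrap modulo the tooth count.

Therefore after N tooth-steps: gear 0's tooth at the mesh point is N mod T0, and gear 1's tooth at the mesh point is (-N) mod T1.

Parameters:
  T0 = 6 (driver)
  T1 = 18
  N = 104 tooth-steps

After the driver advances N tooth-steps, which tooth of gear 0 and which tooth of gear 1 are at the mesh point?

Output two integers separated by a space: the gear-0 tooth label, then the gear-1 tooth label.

Answer: 2 4

Derivation:
Gear 0 (driver, T0=6): tooth at mesh = N mod T0
  104 = 17 * 6 + 2, so 104 mod 6 = 2
  gear 0 tooth = 2
Gear 1 (driven, T1=18): tooth at mesh = (-N) mod T1
  104 = 5 * 18 + 14, so 104 mod 18 = 14
  (-104) mod 18 = (-14) mod 18 = 18 - 14 = 4
Mesh after 104 steps: gear-0 tooth 2 meets gear-1 tooth 4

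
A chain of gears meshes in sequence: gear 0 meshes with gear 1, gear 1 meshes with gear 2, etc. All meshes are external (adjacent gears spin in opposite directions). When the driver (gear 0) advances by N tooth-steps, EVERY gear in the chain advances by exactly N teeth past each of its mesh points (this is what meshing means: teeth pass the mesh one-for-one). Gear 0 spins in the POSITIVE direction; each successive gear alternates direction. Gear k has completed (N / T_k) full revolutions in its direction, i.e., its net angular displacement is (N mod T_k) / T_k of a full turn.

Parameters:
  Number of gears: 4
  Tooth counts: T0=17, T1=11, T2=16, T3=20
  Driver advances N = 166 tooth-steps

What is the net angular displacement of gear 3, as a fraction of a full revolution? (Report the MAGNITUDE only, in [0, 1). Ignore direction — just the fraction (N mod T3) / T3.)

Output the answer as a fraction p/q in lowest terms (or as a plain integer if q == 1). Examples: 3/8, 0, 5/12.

Answer: 3/10

Derivation:
Chain of 4 gears, tooth counts: [17, 11, 16, 20]
  gear 0: T0=17, direction=positive, advance = 166 mod 17 = 13 teeth = 13/17 turn
  gear 1: T1=11, direction=negative, advance = 166 mod 11 = 1 teeth = 1/11 turn
  gear 2: T2=16, direction=positive, advance = 166 mod 16 = 6 teeth = 6/16 turn
  gear 3: T3=20, direction=negative, advance = 166 mod 20 = 6 teeth = 6/20 turn
Gear 3: 166 mod 20 = 6
Fraction = 6 / 20 = 3/10 (gcd(6,20)=2) = 3/10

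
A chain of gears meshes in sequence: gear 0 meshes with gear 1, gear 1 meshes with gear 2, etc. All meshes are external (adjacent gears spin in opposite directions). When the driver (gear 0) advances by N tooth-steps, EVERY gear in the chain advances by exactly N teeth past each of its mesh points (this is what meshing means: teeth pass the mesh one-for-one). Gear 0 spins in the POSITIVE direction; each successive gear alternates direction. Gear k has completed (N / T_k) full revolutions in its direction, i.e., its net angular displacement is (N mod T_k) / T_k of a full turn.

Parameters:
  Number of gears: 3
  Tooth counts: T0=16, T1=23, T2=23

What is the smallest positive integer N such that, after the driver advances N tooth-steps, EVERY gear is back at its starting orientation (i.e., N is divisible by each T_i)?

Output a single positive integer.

Answer: 368

Derivation:
Gear k returns to start when N is a multiple of T_k.
All gears at start simultaneously when N is a common multiple of [16, 23, 23]; the smallest such N is lcm(16, 23, 23).
Start: lcm = T0 = 16
Fold in T1=23: gcd(16, 23) = 1; lcm(16, 23) = 16 * 23 / 1 = 368 / 1 = 368
Fold in T2=23: gcd(368, 23) = 23; lcm(368, 23) = 368 * 23 / 23 = 8464 / 23 = 368
Full cycle length = 368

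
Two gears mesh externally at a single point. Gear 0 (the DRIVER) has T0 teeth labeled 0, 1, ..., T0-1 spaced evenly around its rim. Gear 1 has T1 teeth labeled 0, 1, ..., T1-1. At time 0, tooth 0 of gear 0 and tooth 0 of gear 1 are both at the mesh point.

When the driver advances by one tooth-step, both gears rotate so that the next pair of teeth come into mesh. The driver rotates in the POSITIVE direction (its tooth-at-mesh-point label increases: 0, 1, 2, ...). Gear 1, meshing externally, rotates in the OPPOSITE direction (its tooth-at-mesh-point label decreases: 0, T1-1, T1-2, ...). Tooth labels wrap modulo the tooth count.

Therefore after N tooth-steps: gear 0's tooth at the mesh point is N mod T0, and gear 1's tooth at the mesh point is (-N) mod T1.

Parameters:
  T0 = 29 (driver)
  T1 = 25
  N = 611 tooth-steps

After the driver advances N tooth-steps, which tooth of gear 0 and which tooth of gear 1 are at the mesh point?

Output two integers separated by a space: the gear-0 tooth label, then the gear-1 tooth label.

Answer: 2 14

Derivation:
Gear 0 (driver, T0=29): tooth at mesh = N mod T0
  611 = 21 * 29 + 2, so 611 mod 29 = 2
  gear 0 tooth = 2
Gear 1 (driven, T1=25): tooth at mesh = (-N) mod T1
  611 = 24 * 25 + 11, so 611 mod 25 = 11
  (-611) mod 25 = (-11) mod 25 = 25 - 11 = 14
Mesh after 611 steps: gear-0 tooth 2 meets gear-1 tooth 14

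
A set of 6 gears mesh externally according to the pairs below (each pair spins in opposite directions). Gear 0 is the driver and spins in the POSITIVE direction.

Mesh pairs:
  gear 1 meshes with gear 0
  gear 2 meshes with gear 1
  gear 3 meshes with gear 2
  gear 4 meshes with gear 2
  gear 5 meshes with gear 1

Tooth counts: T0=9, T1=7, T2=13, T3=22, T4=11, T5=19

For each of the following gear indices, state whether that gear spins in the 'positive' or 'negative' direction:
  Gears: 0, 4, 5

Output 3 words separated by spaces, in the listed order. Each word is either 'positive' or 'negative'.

Answer: positive negative positive

Derivation:
Gear 0 (driver): positive (depth 0)
  gear 1: meshes with gear 0 -> depth 1 -> negative (opposite of gear 0)
  gear 2: meshes with gear 1 -> depth 2 -> positive (opposite of gear 1)
  gear 3: meshes with gear 2 -> depth 3 -> negative (opposite of gear 2)
  gear 4: meshes with gear 2 -> depth 3 -> negative (opposite of gear 2)
  gear 5: meshes with gear 1 -> depth 2 -> positive (opposite of gear 1)
Queried indices 0, 4, 5 -> positive, negative, positive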